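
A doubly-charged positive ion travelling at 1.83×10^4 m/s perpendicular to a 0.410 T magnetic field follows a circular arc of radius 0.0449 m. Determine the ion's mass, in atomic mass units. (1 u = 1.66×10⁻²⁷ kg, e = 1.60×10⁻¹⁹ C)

m ≈ 194 u

qvB = mv²/r ⇒ m = qBr/v.
m = (2×1.60×10^-19)(0.410)(0.0449) / (1.83×10^4) = 3.22×10^-25 kg = 194 u.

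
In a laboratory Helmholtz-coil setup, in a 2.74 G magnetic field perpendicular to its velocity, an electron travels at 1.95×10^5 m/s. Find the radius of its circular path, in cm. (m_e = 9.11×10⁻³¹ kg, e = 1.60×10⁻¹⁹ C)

r ≈ 0.405 cm

The magnetic force provides the centripetal force: qvB = mv²/r, so r = mv/(qB).
r = (9.11×10^-31 kg)(1.95×10^5 m/s) / [(1×1.60×10^-19 C)(2.74×10^-4 T)] = 4.05×10^-3 m.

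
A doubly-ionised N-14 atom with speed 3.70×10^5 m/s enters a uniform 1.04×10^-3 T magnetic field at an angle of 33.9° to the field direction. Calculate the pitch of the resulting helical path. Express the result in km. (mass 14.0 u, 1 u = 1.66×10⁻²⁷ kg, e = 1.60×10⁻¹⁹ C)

The velocity component along B is v∥ = v cos33.9° = 3.07×10^5 m/s.
The cyclotron period T = 2πm/(qB) = 4.39×10^-4 s is set by m, q, B alone.
Pitch = v∥·T = (3.07×10^5)(4.39×10^-4) = 135 m.

pitch ≈ 0.135 km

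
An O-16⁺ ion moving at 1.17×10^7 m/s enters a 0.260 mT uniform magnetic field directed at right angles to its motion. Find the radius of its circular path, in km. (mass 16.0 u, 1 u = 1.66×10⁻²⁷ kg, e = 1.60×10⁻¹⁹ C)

r ≈ 7.47 km

The magnetic force provides the centripetal force: qvB = mv²/r, so r = mv/(qB).
r = (2.66×10^-26 kg)(1.17×10^7 m/s) / [(1×1.60×10^-19 C)(2.60×10^-4 T)] = 7470 m.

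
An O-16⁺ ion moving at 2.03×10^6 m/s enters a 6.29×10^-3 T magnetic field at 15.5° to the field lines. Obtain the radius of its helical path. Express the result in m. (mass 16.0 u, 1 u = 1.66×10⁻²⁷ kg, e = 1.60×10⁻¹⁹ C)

Only the perpendicular component v⊥ = v sin15.5° = 5.42×10^5 m/s is bent by the field.
r = m v⊥ /(qB) = (2.66×10^-26)(5.42×10^5) / [(1×1.60×10^-19)(6.29×10^-3)] = 14.3 m.

r ≈ 14.3 m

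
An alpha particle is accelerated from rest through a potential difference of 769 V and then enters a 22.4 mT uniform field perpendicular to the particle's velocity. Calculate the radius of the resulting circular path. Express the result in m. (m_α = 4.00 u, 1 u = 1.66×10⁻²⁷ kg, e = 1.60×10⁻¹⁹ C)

r ≈ 0.252 m

The kinetic energy gained is K = qV = (2×1.60×10^-19)(769) = 2.46×10^-16 J.
v = √(2K/m) = 2.72×10^5 m/s.
r = mv/(qB) = (6.64×10^-27)(2.72×10^5) / [(2×1.60×10^-19)(0.0224)] = 0.252 m.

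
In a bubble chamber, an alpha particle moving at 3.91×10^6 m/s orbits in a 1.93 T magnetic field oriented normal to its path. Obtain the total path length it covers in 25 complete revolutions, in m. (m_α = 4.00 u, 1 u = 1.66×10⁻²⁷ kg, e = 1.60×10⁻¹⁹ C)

r = mv/(qB) = 0.0420 m, so one revolution covers 2πr = 0.264 m.
In 25 revolutions: L = 25·2πr = 6.60 m.

L ≈ 6.60 m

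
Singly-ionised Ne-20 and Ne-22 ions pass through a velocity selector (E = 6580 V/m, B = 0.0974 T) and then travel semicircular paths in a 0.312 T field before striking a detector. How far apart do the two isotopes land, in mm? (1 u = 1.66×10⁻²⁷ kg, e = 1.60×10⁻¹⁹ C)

Δd ≈ 8.99 mm

Both emerge at v = E/B₁ = 6.76×10^4 m/s.
r = mv/(qB₂), so r₁ = 0.04493 m and r₂ = 0.04942 m, giving Δr = 4.49×10^-3 m.
After a semicircle each ion lands a diameter 2r from the entry slit, so the separation is 2Δr = 8.99×10^-3 m.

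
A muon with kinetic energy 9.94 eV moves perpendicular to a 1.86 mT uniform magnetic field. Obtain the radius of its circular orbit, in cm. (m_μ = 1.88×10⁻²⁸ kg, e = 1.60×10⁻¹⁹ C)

r ≈ 8.22 cm

Convert the energy: K = 9.94 eV = 1.59×10^-18 J.
v = √(2K/m) = √(2·1.59×10^-18/1.88×10^-28) = 1.30×10^5 m/s.
r = mv/(qB) = (1.88×10^-28)(1.30×10^5) / [(1×1.60×10^-19)(1.86×10^-3)] = 0.0822 m.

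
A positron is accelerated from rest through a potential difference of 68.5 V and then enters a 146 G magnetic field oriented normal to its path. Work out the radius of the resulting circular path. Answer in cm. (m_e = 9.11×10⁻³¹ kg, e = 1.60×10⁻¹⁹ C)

r ≈ 0.191 cm

The kinetic energy gained is K = qV = (1×1.60×10^-19)(68.5) = 1.10×10^-17 J.
v = √(2K/m) = 4.91×10^6 m/s.
r = mv/(qB) = (9.11×10^-31)(4.91×10^6) / [(1×1.60×10^-19)(0.0146)] = 1.91×10^-3 m.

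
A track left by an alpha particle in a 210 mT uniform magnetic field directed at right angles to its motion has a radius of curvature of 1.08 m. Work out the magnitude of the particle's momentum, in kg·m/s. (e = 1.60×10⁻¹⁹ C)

Since qvB = mv²/r, the momentum p = mv = qBr.
p = (2×1.60×10^-19)(0.210)(1.08) = 7.26×10^-20 kg·m/s.

p ≈ 7.26×10^-20 kg·m/s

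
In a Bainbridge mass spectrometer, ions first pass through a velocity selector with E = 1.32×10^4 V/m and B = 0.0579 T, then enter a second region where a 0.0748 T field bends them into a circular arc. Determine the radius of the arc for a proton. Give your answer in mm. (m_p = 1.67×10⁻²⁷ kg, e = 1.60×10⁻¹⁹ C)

The selector passes v = E/B = 1.32×10^4/0.0579 = 2.28×10^5 m/s.
In the deflection region, r = mv/(qB₂) = (1.67×10^-27)(2.28×10^5) / [(1×1.60×10^-19)(0.0748)] = 0.0318 m.

r ≈ 31.8 mm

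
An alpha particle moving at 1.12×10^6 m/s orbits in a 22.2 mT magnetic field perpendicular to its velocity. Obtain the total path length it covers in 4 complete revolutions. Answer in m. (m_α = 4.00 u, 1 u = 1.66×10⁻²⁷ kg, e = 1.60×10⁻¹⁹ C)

L ≈ 26.3 m

r = mv/(qB) = 1.05 m, so one revolution covers 2πr = 6.58 m.
In 4 revolutions: L = 4·2πr = 26.3 m.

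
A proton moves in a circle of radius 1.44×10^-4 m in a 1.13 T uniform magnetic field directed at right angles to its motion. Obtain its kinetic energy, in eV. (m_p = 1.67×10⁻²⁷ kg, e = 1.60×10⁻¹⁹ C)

K ≈ 1.27 eV

v = qBr/m = (1×1.60×10^-19)(1.13)(1.44×10^-4) / (1.67×10^-27) = 1.56×10^4 m/s.
K = ½mv² = 0.5·(1.67×10^-27)·(1.56×10^4)² = 2.03×10^-19 J = 1.27 eV.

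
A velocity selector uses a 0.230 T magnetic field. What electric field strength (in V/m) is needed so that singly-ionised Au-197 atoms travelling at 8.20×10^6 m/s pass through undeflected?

E ≈ 1.89×10^6 V/m

qE = qvB ⇒ E = vB = (8.20×10^6)(0.230) = 1.89×10^6 V/m.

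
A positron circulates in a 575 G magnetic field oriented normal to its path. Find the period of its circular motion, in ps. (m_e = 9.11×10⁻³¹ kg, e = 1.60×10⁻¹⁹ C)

The cyclotron period is independent of speed: T = 2πm/(qB).
T = 2π(9.11×10^-31) / [(1×1.60×10^-19)(0.0575)] = 6.22×10^-10 s.

T ≈ 622 ps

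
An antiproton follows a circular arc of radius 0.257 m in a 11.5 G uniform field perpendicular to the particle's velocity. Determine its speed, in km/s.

From qvB = mv²/r, v = qBr/m.
v = (1×1.60×10^-19)(1.15×10^-3)(0.257) / (1.67×10^-27) = 2.83×10^4 m/s.

v ≈ 28.3 km/s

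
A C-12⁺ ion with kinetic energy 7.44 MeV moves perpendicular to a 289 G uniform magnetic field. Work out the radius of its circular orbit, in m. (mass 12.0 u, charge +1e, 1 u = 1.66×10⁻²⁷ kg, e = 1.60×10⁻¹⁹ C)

Convert the energy: K = 7.44 MeV = 1.19×10^-12 J.
v = √(2K/m) = √(2·1.19×10^-12/1.99×10^-26) = 1.09×10^7 m/s.
r = mv/(qB) = (1.99×10^-26)(1.09×10^7) / [(1×1.60×10^-19)(0.0289)] = 47.1 m.

r ≈ 47.1 m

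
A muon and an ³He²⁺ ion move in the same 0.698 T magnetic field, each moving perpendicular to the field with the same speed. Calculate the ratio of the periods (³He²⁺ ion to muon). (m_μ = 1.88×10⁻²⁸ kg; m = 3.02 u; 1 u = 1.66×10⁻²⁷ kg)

T = 2πm/(qB) is independent of speed, so T₂/T₁ = (m₂/q₂)/(m₁/q₁).
T_{³He²⁺ ion}/T_{muon} = (5.01×10^-27/2e) / (1.88×10^-28/1e) = 13.3.

ratio ≈ 13.3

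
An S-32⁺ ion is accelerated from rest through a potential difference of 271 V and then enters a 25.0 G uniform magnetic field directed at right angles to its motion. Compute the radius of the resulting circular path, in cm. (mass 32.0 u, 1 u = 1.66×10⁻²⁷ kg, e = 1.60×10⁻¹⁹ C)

r ≈ 537 cm

The kinetic energy gained is K = qV = (1×1.60×10^-19)(271) = 4.34×10^-17 J.
v = √(2K/m) = 4.04×10^4 m/s.
r = mv/(qB) = (5.31×10^-26)(4.04×10^4) / [(1×1.60×10^-19)(2.50×10^-3)] = 5.37 m.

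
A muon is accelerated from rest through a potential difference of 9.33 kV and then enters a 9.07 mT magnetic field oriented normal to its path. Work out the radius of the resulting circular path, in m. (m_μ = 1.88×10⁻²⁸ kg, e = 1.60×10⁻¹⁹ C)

The kinetic energy gained is K = qV = (1×1.60×10^-19)(9330) = 1.49×10^-15 J.
v = √(2K/m) = 3.99×10^6 m/s.
r = mv/(qB) = (1.88×10^-28)(3.99×10^6) / [(1×1.60×10^-19)(9.07×10^-3)] = 0.516 m.

r ≈ 0.516 m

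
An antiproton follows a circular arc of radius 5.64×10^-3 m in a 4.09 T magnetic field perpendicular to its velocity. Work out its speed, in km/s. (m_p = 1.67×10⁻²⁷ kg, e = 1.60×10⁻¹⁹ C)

From qvB = mv²/r, v = qBr/m.
v = (1×1.60×10^-19)(4.09)(5.64×10^-3) / (1.67×10^-27) = 2.21×10^6 m/s.

v ≈ 2210 km/s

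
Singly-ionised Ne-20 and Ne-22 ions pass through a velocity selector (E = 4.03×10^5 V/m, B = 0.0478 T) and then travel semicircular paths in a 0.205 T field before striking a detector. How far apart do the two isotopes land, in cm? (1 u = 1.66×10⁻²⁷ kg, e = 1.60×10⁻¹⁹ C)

Δd ≈ 171 cm

Both emerge at v = E/B₁ = 8.43×10^6 m/s.
r = mv/(qB₂), so r₁ = 8.534 m and r₂ = 9.387 m, giving Δr = 0.853 m.
After a semicircle each ion lands a diameter 2r from the entry slit, so the separation is 2Δr = 1.71 m.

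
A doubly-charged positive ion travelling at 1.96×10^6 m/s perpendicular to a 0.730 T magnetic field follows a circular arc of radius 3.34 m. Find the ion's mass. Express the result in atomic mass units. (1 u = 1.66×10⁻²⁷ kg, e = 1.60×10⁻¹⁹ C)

qvB = mv²/r ⇒ m = qBr/v.
m = (2×1.60×10^-19)(0.730)(3.34) / (1.96×10^6) = 3.98×10^-25 kg = 240 u.

m ≈ 240 u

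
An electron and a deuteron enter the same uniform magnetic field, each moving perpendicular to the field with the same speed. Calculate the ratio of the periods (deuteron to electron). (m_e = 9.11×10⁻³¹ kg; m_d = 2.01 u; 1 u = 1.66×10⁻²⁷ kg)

ratio ≈ 3660

T = 2πm/(qB) is independent of speed, so T₂/T₁ = (m₂/q₂)/(m₁/q₁).
T_{deuteron}/T_{electron} = (3.34×10^-27/1e) / (9.11×10^-31/1e) = 3660.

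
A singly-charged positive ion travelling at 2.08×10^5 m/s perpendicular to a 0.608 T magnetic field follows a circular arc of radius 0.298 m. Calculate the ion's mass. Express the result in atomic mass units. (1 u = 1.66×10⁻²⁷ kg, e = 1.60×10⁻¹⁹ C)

m ≈ 84.0 u

qvB = mv²/r ⇒ m = qBr/v.
m = (1×1.60×10^-19)(0.608)(0.298) / (2.08×10^5) = 1.39×10^-25 kg = 84.0 u.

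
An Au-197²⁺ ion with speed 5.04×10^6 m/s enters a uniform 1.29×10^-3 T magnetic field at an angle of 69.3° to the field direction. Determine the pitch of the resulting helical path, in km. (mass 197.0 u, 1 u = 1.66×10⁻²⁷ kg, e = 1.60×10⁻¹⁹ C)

The velocity component along B is v∥ = v cos69.3° = 1.78×10^6 m/s.
The cyclotron period T = 2πm/(qB) = 4.98×10^-3 s is set by m, q, B alone.
Pitch = v∥·T = (1.78×10^6)(4.98×10^-3) = 8870 m.

pitch ≈ 8.87 km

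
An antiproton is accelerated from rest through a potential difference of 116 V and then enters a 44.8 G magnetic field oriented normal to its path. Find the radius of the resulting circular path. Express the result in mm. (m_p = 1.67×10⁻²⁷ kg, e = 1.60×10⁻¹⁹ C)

The kinetic energy gained is K = qV = (1×1.60×10^-19)(116) = 1.86×10^-17 J.
v = √(2K/m) = 1.49×10^5 m/s.
r = mv/(qB) = (1.67×10^-27)(1.49×10^5) / [(1×1.60×10^-19)(4.48×10^-3)] = 0.347 m.

r ≈ 347 mm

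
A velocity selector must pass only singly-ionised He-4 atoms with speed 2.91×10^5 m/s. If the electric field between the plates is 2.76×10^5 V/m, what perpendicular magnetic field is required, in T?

qE = qvB ⇒ B = E/v = (2.76×10^5) / (2.91×10^5) = 0.948 T.

B ≈ 0.948 T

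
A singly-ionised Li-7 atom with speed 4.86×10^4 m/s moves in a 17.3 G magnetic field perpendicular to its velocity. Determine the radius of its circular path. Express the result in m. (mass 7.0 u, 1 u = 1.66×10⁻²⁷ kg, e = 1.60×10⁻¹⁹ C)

r ≈ 2.04 m

The magnetic force provides the centripetal force: qvB = mv²/r, so r = mv/(qB).
r = (1.16×10^-26 kg)(4.86×10^4 m/s) / [(1×1.60×10^-19 C)(1.73×10^-3 T)] = 2.04 m.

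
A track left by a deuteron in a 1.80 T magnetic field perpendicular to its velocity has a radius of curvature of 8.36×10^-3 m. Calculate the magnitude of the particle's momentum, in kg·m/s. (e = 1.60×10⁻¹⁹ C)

Since qvB = mv²/r, the momentum p = mv = qBr.
p = (1×1.60×10^-19)(1.80)(8.36×10^-3) = 2.41×10^-21 kg·m/s.

p ≈ 2.41×10^-21 kg·m/s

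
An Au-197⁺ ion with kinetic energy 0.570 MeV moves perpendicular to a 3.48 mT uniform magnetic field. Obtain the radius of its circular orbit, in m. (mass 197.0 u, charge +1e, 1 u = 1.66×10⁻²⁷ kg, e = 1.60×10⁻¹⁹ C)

Convert the energy: K = 0.570 MeV = 9.12×10^-14 J.
v = √(2K/m) = √(2·9.12×10^-14/3.27×10^-25) = 7.47×10^5 m/s.
r = mv/(qB) = (3.27×10^-25)(7.47×10^5) / [(1×1.60×10^-19)(3.48×10^-3)] = 439 m.

r ≈ 439 m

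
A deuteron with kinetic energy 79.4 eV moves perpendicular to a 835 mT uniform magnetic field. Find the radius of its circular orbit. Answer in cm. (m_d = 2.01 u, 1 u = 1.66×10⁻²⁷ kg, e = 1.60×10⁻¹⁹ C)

Convert the energy: K = 79.4 eV = 1.27×10^-17 J.
v = √(2K/m) = √(2·1.27×10^-17/3.34×10^-27) = 8.73×10^4 m/s.
r = mv/(qB) = (3.34×10^-27)(8.73×10^4) / [(1×1.60×10^-19)(0.835)] = 2.18×10^-3 m.

r ≈ 0.218 cm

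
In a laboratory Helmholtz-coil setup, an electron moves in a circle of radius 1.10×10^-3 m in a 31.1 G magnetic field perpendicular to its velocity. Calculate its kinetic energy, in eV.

v = qBr/m = (1×1.60×10^-19)(3.11×10^-3)(1.10×10^-3) / (9.11×10^-31) = 6.01×10^5 m/s.
K = ½mv² = 0.5·(9.11×10^-31)·(6.01×10^5)² = 1.64×10^-19 J = 1.03 eV.

K ≈ 1.03 eV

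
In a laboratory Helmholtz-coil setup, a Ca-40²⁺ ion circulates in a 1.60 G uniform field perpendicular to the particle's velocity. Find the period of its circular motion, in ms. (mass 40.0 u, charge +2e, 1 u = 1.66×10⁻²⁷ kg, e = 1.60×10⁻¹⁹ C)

T ≈ 8.15 ms

The cyclotron period is independent of speed: T = 2πm/(qB).
T = 2π(6.64×10^-26) / [(2×1.60×10^-19)(1.60×10^-4)] = 8.15×10^-3 s.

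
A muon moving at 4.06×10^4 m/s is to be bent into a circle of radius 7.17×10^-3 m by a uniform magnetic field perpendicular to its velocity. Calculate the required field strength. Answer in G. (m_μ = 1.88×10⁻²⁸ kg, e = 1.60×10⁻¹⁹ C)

qvB = mv²/r gives B = mv/(qr).
B = (1.88×10^-28)(4.06×10^4) / [(1×1.60×10^-19)(7.17×10^-3)] = 6.65×10^-3 T.

B ≈ 66.5 G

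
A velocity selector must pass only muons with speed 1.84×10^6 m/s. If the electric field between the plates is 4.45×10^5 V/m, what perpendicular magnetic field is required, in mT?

qE = qvB ⇒ B = E/v = (4.45×10^5) / (1.84×10^6) = 0.242 T.

B ≈ 242 mT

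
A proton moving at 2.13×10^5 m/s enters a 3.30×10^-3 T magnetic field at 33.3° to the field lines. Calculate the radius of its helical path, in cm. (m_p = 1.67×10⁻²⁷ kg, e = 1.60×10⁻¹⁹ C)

Only the perpendicular component v⊥ = v sin33.3° = 1.17×10^5 m/s is bent by the field.
r = m v⊥ /(qB) = (1.67×10^-27)(1.17×10^5) / [(1×1.60×10^-19)(3.30×10^-3)] = 0.370 m.

r ≈ 37.0 cm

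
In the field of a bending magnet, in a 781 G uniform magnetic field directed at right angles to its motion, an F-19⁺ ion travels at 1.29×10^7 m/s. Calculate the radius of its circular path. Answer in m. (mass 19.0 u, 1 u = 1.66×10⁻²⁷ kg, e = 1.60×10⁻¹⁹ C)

r ≈ 32.6 m

The magnetic force provides the centripetal force: qvB = mv²/r, so r = mv/(qB).
r = (3.15×10^-26 kg)(1.29×10^7 m/s) / [(1×1.60×10^-19 C)(0.0781 T)] = 32.6 m.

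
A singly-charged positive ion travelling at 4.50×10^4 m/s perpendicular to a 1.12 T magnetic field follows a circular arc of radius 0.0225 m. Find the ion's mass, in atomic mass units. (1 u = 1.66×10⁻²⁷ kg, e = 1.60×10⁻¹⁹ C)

m ≈ 54.0 u

qvB = mv²/r ⇒ m = qBr/v.
m = (1×1.60×10^-19)(1.12)(0.0225) / (4.50×10^4) = 8.96×10^-26 kg = 54.0 u.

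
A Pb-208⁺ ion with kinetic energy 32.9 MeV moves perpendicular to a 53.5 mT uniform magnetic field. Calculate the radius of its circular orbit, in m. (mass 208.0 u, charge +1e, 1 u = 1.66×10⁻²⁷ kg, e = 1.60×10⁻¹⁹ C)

Convert the energy: K = 32.9 MeV = 5.26×10^-12 J.
v = √(2K/m) = √(2·5.26×10^-12/3.45×10^-25) = 5.52×10^6 m/s.
r = mv/(qB) = (3.45×10^-25)(5.52×10^6) / [(1×1.60×10^-19)(0.0535)] = 223 m.

r ≈ 223 m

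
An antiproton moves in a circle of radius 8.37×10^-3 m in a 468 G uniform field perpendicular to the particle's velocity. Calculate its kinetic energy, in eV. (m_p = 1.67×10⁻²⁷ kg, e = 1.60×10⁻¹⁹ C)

v = qBr/m = (1×1.60×10^-19)(0.0468)(8.37×10^-3) / (1.67×10^-27) = 3.75×10^4 m/s.
K = ½mv² = 0.5·(1.67×10^-27)·(3.75×10^4)² = 1.18×10^-18 J = 7.35 eV.

K ≈ 7.35 eV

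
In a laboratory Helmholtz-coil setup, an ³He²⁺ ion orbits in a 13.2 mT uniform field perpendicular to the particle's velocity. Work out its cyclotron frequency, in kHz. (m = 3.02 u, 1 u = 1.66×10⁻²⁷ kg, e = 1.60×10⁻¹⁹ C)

f = qB/(2πm) = (2×1.60×10^-19)(0.0132) / [2π(5.01×10^-27)] = 1.34×10^5 Hz.

f ≈ 134 kHz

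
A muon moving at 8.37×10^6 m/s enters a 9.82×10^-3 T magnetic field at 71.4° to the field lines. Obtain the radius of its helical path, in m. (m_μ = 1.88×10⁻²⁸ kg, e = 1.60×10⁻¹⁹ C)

Only the perpendicular component v⊥ = v sin71.4° = 7.93×10^6 m/s is bent by the field.
r = m v⊥ /(qB) = (1.88×10^-28)(7.93×10^6) / [(1×1.60×10^-19)(9.82×10^-3)] = 0.949 m.

r ≈ 0.949 m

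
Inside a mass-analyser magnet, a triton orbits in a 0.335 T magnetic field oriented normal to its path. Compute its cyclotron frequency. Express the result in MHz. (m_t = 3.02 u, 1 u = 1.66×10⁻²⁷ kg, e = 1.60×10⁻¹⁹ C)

f = qB/(2πm) = (1×1.60×10^-19)(0.335) / [2π(5.01×10^-27)] = 1.70×10^6 Hz.

f ≈ 1.70 MHz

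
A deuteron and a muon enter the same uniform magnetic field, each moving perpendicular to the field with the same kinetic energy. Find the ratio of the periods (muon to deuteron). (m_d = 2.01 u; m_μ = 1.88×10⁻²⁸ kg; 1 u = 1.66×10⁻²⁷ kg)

ratio ≈ 0.0563

T = 2πm/(qB) is independent of speed, so T₂/T₁ = (m₂/q₂)/(m₁/q₁).
T_{muon}/T_{deuteron} = (1.88×10^-28/1e) / (3.34×10^-27/1e) = 0.0563.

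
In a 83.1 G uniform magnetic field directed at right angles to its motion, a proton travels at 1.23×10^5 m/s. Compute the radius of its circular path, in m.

r ≈ 0.154 m

The magnetic force provides the centripetal force: qvB = mv²/r, so r = mv/(qB).
r = (1.67×10^-27 kg)(1.23×10^5 m/s) / [(1×1.60×10^-19 C)(8.31×10^-3 T)] = 0.154 m.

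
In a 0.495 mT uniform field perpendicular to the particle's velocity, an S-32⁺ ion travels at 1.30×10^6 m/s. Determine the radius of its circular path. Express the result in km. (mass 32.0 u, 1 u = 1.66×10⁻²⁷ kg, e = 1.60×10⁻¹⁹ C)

The magnetic force provides the centripetal force: qvB = mv²/r, so r = mv/(qB).
r = (5.31×10^-26 kg)(1.30×10^6 m/s) / [(1×1.60×10^-19 C)(4.95×10^-4 T)] = 872 m.

r ≈ 0.872 km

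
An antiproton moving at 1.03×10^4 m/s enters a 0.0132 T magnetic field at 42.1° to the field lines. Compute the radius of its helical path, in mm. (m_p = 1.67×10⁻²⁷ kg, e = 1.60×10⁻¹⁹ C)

Only the perpendicular component v⊥ = v sin42.1° = 6910 m/s is bent by the field.
r = m v⊥ /(qB) = (1.67×10^-27)(6910) / [(1×1.60×10^-19)(0.0132)] = 5.46×10^-3 m.

r ≈ 5.46 mm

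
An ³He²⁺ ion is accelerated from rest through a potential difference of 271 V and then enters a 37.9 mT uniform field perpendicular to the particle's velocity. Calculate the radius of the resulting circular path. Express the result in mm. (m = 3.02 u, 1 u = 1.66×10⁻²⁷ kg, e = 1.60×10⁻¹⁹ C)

The kinetic energy gained is K = qV = (2×1.60×10^-19)(271) = 8.67×10^-17 J.
v = √(2K/m) = 1.86×10^5 m/s.
r = mv/(qB) = (5.01×10^-27)(1.86×10^5) / [(2×1.60×10^-19)(0.0379)] = 0.0769 m.

r ≈ 76.9 mm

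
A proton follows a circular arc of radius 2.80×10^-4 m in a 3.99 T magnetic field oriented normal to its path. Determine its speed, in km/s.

From qvB = mv²/r, v = qBr/m.
v = (1×1.60×10^-19)(3.99)(2.80×10^-4) / (1.67×10^-27) = 1.07×10^5 m/s.

v ≈ 107 km/s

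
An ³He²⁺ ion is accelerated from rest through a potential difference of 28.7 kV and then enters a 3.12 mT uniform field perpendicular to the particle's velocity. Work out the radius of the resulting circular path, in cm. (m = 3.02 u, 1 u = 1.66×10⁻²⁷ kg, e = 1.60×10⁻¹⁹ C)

The kinetic energy gained is K = qV = (2×1.60×10^-19)(2.87×10^4) = 9.18×10^-15 J.
v = √(2K/m) = 1.91×10^6 m/s.
r = mv/(qB) = (5.01×10^-27)(1.91×10^6) / [(2×1.60×10^-19)(3.12×10^-3)] = 9.61 m.

r ≈ 961 cm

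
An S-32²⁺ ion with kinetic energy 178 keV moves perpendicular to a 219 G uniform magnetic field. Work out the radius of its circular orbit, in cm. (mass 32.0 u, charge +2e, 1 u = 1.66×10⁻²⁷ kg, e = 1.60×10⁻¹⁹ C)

Convert the energy: K = 178 keV = 2.85×10^-14 J.
v = √(2K/m) = √(2·2.85×10^-14/5.31×10^-26) = 1.04×10^6 m/s.
r = mv/(qB) = (5.31×10^-26)(1.04×10^6) / [(2×1.60×10^-19)(0.0219)] = 7.85 m.

r ≈ 785 cm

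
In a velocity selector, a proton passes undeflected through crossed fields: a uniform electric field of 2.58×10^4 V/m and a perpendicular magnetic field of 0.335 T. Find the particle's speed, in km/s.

For zero net force, qE = qvB, so v = E/B.
v = (2.58×10^4) / (0.335) = 7.70×10^4 m/s.

v ≈ 77.0 km/s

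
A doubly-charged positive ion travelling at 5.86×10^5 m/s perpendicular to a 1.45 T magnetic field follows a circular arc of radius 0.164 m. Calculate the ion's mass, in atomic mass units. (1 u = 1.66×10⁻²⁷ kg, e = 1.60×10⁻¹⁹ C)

qvB = mv²/r ⇒ m = qBr/v.
m = (2×1.60×10^-19)(1.45)(0.164) / (5.86×10^5) = 1.30×10^-25 kg = 78.2 u.

m ≈ 78.2 u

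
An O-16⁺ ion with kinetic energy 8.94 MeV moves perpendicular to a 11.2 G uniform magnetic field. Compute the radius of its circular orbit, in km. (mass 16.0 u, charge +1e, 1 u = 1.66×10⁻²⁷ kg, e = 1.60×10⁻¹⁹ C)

Convert the energy: K = 8.94 MeV = 1.43×10^-12 J.
v = √(2K/m) = √(2·1.43×10^-12/2.66×10^-26) = 1.04×10^7 m/s.
r = mv/(qB) = (2.66×10^-26)(1.04×10^7) / [(1×1.60×10^-19)(1.12×10^-3)] = 1540 m.

r ≈ 1.54 km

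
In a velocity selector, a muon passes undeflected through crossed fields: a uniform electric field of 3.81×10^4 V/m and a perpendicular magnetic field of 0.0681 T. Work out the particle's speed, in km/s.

v ≈ 559 km/s

For zero net force, qE = qvB, so v = E/B.
v = (3.81×10^4) / (0.0681) = 5.59×10^5 m/s.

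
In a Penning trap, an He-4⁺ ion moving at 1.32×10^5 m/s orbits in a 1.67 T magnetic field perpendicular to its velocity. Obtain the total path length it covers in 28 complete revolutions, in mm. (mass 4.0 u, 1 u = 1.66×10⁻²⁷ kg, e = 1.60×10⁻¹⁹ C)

r = mv/(qB) = 3.28×10^-3 m, so one revolution covers 2πr = 0.0206 m.
In 28 revolutions: L = 28·2πr = 0.577 m.

L ≈ 577 mm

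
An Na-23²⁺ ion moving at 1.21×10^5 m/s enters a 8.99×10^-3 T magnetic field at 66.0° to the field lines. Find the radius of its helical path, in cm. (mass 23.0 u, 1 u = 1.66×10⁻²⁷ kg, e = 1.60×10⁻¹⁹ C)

Only the perpendicular component v⊥ = v sin66.0° = 1.11×10^5 m/s is bent by the field.
r = m v⊥ /(qB) = (3.82×10^-26)(1.11×10^5) / [(2×1.60×10^-19)(8.99×10^-3)] = 1.47 m.

r ≈ 147 cm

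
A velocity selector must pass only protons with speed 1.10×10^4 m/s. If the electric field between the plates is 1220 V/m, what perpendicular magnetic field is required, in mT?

B ≈ 111 mT

qE = qvB ⇒ B = E/v = (1220) / (1.10×10^4) = 0.111 T.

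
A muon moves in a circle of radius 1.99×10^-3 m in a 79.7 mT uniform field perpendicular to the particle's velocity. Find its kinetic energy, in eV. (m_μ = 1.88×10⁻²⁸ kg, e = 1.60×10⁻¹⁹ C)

v = qBr/m = (1×1.60×10^-19)(0.0797)(1.99×10^-3) / (1.88×10^-28) = 1.35×10^5 m/s.
K = ½mv² = 0.5·(1.88×10^-28)·(1.35×10^5)² = 1.71×10^-18 J = 10.7 eV.

K ≈ 10.7 eV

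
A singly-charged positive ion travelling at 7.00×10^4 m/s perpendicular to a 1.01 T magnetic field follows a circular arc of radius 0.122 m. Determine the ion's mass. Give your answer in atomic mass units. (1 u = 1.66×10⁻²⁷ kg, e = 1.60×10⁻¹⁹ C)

m ≈ 170 u

qvB = mv²/r ⇒ m = qBr/v.
m = (1×1.60×10^-19)(1.01)(0.122) / (7.00×10^4) = 2.82×10^-25 kg = 170 u.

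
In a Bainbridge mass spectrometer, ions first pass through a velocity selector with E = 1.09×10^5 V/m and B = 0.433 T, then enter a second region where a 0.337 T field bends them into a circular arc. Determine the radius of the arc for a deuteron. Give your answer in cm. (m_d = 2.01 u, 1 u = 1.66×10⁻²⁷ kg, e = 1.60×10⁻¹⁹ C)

The selector passes v = E/B = 1.09×10^5/0.433 = 2.52×10^5 m/s.
In the deflection region, r = mv/(qB₂) = (3.34×10^-27)(2.52×10^5) / [(1×1.60×10^-19)(0.337)] = 0.0156 m.

r ≈ 1.56 cm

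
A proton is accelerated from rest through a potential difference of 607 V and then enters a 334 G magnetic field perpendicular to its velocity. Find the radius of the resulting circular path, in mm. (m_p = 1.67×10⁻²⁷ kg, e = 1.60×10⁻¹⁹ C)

The kinetic energy gained is K = qV = (1×1.60×10^-19)(607) = 9.71×10^-17 J.
v = √(2K/m) = 3.41×10^5 m/s.
r = mv/(qB) = (1.67×10^-27)(3.41×10^5) / [(1×1.60×10^-19)(0.0334)] = 0.107 m.

r ≈ 107 mm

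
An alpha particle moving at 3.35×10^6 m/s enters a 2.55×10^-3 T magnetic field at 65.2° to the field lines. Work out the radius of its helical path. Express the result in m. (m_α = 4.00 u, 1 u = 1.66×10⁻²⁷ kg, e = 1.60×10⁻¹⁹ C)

r ≈ 24.7 m

Only the perpendicular component v⊥ = v sin65.2° = 3.04×10^6 m/s is bent by the field.
r = m v⊥ /(qB) = (6.64×10^-27)(3.04×10^6) / [(2×1.60×10^-19)(2.55×10^-3)] = 24.7 m.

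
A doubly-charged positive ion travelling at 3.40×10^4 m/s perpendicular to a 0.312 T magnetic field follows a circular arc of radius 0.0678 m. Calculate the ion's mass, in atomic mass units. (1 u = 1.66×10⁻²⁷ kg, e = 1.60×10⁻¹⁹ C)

qvB = mv²/r ⇒ m = qBr/v.
m = (2×1.60×10^-19)(0.312)(0.0678) / (3.40×10^4) = 1.99×10^-25 kg = 120 u.

m ≈ 120 u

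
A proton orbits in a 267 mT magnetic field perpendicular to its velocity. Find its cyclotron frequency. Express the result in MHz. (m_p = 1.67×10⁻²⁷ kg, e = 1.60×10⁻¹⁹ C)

f = qB/(2πm) = (1×1.60×10^-19)(0.267) / [2π(1.67×10^-27)] = 4.07×10^6 Hz.

f ≈ 4.07 MHz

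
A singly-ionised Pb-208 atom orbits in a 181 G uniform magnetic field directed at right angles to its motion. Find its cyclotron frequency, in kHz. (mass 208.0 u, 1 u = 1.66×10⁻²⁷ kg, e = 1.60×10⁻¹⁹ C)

f = qB/(2πm) = (1×1.60×10^-19)(0.0181) / [2π(3.45×10^-25)] = 1330 Hz.

f ≈ 1.33 kHz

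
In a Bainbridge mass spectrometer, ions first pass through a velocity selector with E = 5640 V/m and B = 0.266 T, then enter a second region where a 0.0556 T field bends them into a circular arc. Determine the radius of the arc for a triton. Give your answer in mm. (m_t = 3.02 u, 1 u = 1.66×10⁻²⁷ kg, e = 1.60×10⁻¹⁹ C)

The selector passes v = E/B = 5640/0.266 = 2.12×10^4 m/s.
In the deflection region, r = mv/(qB₂) = (5.01×10^-27)(2.12×10^4) / [(1×1.60×10^-19)(0.0556)] = 0.0119 m.

r ≈ 11.9 mm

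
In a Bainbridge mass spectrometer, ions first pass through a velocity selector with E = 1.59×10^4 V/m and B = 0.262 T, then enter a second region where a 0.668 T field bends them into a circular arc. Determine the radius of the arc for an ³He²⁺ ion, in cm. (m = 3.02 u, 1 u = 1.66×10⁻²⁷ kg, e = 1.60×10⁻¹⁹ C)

The selector passes v = E/B = 1.59×10^4/0.262 = 6.07×10^4 m/s.
In the deflection region, r = mv/(qB₂) = (5.01×10^-27)(6.07×10^4) / [(2×1.60×10^-19)(0.668)] = 1.42×10^-3 m.

r ≈ 0.142 cm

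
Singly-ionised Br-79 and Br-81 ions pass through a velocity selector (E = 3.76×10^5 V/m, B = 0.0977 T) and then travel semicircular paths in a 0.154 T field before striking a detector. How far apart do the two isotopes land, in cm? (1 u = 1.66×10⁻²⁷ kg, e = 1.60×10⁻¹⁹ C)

Δd ≈ 104 cm

Both emerge at v = E/B₁ = 3.85×10^6 m/s.
r = mv/(qB₂), so r₁ = 20.483 m and r₂ = 21.001 m, giving Δr = 0.519 m.
After a semicircle each ion lands a diameter 2r from the entry slit, so the separation is 2Δr = 1.04 m.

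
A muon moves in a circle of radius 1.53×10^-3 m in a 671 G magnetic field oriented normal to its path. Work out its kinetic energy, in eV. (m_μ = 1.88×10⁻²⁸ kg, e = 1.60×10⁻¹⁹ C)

K ≈ 4.48 eV

v = qBr/m = (1×1.60×10^-19)(0.0671)(1.53×10^-3) / (1.88×10^-28) = 8.74×10^4 m/s.
K = ½mv² = 0.5·(1.88×10^-28)·(8.74×10^4)² = 7.18×10^-19 J = 4.48 eV.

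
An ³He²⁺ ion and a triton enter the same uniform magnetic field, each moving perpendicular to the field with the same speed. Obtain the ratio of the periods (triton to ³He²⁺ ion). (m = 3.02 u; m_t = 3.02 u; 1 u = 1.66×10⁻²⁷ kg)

T = 2πm/(qB) is independent of speed, so T₂/T₁ = (m₂/q₂)/(m₁/q₁).
T_{triton}/T_{³He²⁺ ion} = (5.01×10^-27/1e) / (5.01×10^-27/2e) = 2.00.

ratio ≈ 2.00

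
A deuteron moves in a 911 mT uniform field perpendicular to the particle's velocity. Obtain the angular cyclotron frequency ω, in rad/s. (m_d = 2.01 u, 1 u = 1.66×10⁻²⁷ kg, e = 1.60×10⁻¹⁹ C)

ω = qB/m = (1×1.60×10^-19)(0.911) / (3.34×10^-27) = 4.37×10^7 rad/s.

ω ≈ 4.37×10^7 rad/s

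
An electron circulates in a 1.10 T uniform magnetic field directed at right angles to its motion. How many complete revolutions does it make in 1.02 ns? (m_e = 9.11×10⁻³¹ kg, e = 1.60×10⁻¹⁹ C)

T = 2πm/(qB) = 2π(9.11×10^-31) / [(1×1.60×10^-19)(1.10)] = 3.2523×10^-11 s.
N = t/T = 1.02×10^-9 / 3.2523×10^-11 ≈ 31.36, so 31 complete revolutions.

N = 31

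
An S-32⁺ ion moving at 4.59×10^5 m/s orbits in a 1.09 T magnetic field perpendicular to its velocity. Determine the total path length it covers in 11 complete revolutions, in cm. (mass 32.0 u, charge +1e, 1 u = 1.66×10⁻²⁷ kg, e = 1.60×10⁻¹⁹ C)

r = mv/(qB) = 0.140 m, so one revolution covers 2πr = 0.878 m.
In 11 revolutions: L = 11·2πr = 9.66 m.

L ≈ 966 cm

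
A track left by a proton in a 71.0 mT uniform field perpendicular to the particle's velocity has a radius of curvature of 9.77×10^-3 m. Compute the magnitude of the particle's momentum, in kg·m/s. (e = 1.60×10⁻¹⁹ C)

Since qvB = mv²/r, the momentum p = mv = qBr.
p = (1×1.60×10^-19)(0.0710)(9.77×10^-3) = 1.11×10^-22 kg·m/s.

p ≈ 1.11×10^-22 kg·m/s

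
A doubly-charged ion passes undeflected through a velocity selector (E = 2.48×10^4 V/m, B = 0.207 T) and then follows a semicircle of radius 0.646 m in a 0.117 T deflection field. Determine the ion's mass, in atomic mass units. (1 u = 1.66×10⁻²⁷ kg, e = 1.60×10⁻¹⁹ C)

m ≈ 122 u

v = E/B₁ = 1.20×10^5 m/s.
From r = mv/(qB₂), m = qB₂r/v = (2×1.60×10^-19)(0.117)(0.646) / (1.20×10^5) = 2.02×10^-25 kg.
In atomic mass units: m = 2.02×10^-25 / 1.66×10^-27 = 122 u.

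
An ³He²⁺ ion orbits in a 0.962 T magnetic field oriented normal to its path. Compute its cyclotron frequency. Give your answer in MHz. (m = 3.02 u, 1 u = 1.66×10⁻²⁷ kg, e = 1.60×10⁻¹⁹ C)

f ≈ 9.77 MHz

f = qB/(2πm) = (2×1.60×10^-19)(0.962) / [2π(5.01×10^-27)] = 9.77×10^6 Hz.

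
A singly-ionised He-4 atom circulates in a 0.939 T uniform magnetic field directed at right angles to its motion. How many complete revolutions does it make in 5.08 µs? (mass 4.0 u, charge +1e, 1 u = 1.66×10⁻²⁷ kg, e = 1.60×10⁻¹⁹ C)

T = 2πm/(qB) = 2π(6.64×10^-27) / [(1×1.60×10^-19)(0.939)] = 2.7769×10^-7 s.
N = t/T = 5.08×10^-6 / 2.7769×10^-7 ≈ 18.29, so 18 complete revolutions.

N = 18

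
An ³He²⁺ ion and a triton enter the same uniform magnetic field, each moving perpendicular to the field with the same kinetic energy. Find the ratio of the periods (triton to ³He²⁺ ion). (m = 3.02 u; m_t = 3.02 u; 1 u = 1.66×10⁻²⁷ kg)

ratio ≈ 2.00

T = 2πm/(qB) is independent of speed, so T₂/T₁ = (m₂/q₂)/(m₁/q₁).
T_{triton}/T_{³He²⁺ ion} = (5.01×10^-27/1e) / (5.01×10^-27/2e) = 2.00.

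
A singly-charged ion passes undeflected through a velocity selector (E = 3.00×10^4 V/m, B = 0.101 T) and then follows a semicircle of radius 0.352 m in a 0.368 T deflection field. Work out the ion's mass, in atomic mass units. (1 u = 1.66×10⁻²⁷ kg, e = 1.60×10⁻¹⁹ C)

m ≈ 42.0 u

v = E/B₁ = 2.97×10^5 m/s.
From r = mv/(qB₂), m = qB₂r/v = (1×1.60×10^-19)(0.368)(0.352) / (2.97×10^5) = 6.98×10^-26 kg.
In atomic mass units: m = 6.98×10^-26 / 1.66×10^-27 = 42.0 u.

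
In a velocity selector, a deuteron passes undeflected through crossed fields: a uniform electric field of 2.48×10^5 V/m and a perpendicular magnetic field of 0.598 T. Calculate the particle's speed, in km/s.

v ≈ 415 km/s

For zero net force, qE = qvB, so v = E/B.
v = (2.48×10^5) / (0.598) = 4.15×10^5 m/s.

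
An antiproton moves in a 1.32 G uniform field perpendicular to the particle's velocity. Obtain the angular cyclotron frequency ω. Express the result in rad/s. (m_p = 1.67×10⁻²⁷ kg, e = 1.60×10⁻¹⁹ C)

ω ≈ 1.26×10^4 rad/s

ω = qB/m = (1×1.60×10^-19)(1.32×10^-4) / (1.67×10^-27) = 1.26×10^4 rad/s.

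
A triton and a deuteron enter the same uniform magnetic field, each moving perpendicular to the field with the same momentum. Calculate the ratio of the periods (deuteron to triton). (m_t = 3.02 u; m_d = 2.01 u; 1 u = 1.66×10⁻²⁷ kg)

T = 2πm/(qB) is independent of speed, so T₂/T₁ = (m₂/q₂)/(m₁/q₁).
T_{deuteron}/T_{triton} = (3.34×10^-27/1e) / (5.01×10^-27/1e) = 0.666.

ratio ≈ 0.666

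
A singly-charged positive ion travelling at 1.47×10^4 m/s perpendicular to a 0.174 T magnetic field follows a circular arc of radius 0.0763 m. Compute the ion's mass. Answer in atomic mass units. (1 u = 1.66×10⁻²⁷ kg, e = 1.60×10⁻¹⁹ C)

m ≈ 87.0 u

qvB = mv²/r ⇒ m = qBr/v.
m = (1×1.60×10^-19)(0.174)(0.0763) / (1.47×10^4) = 1.45×10^-25 kg = 87.0 u.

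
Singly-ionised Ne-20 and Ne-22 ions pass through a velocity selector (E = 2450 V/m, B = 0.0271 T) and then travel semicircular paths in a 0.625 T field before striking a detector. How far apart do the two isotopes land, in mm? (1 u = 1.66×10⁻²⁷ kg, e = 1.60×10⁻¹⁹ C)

Both emerge at v = E/B₁ = 9.04×10^4 m/s.
r = mv/(qB₂), so r₁ = 0.03001 m and r₂ = 0.03302 m, giving Δr = 3.00×10^-3 m.
After a semicircle each ion lands a diameter 2r from the entry slit, so the separation is 2Δr = 6.00×10^-3 m.

Δd ≈ 6.00 mm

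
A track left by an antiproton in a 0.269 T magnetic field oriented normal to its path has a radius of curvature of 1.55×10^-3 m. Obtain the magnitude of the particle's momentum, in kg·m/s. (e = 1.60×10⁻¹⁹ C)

p ≈ 6.67×10^-23 kg·m/s

Since qvB = mv²/r, the momentum p = mv = qBr.
p = (1×1.60×10^-19)(0.269)(1.55×10^-3) = 6.67×10^-23 kg·m/s.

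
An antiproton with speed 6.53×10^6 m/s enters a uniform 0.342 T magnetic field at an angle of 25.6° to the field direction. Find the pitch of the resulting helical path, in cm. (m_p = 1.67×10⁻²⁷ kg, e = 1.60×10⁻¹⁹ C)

The velocity component along B is v∥ = v cos25.6° = 5.89×10^6 m/s.
The cyclotron period T = 2πm/(qB) = 1.92×10^-7 s is set by m, q, B alone.
Pitch = v∥·T = (5.89×10^6)(1.92×10^-7) = 1.13 m.

pitch ≈ 113 cm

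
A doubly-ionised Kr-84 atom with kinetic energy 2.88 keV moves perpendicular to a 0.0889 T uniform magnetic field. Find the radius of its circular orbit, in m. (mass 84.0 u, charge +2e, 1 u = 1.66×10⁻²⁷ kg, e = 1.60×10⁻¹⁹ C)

Convert the energy: K = 2.88 keV = 4.61×10^-16 J.
v = √(2K/m) = √(2·4.61×10^-16/1.39×10^-25) = 8.13×10^4 m/s.
r = mv/(qB) = (1.39×10^-25)(8.13×10^4) / [(2×1.60×10^-19)(0.0889)] = 0.398 m.

r ≈ 0.398 m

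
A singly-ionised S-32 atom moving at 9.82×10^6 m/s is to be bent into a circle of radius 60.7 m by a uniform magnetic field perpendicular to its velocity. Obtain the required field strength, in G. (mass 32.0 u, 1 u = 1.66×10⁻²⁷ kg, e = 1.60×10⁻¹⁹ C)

qvB = mv²/r gives B = mv/(qr).
B = (5.31×10^-26)(9.82×10^6) / [(1×1.60×10^-19)(60.7)] = 0.0537 T.

B ≈ 537 G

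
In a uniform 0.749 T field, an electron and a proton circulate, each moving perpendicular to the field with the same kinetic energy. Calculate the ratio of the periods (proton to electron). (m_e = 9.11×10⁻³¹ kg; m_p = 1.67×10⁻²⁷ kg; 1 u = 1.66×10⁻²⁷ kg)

T = 2πm/(qB) is independent of speed, so T₂/T₁ = (m₂/q₂)/(m₁/q₁).
T_{proton}/T_{electron} = (1.67×10^-27/1e) / (9.11×10^-31/1e) = 1830.

ratio ≈ 1830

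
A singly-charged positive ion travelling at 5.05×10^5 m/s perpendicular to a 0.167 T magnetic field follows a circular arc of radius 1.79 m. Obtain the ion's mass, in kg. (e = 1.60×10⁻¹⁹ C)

m ≈ 9.47×10^-26 kg

qvB = mv²/r ⇒ m = qBr/v.
m = (1×1.60×10^-19)(0.167)(1.79) / (5.05×10^5) = 9.47×10^-26 kg.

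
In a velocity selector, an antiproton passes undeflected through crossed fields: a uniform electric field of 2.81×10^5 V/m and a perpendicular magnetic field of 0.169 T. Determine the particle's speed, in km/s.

v ≈ 1660 km/s

For zero net force, qE = qvB, so v = E/B.
v = (2.81×10^5) / (0.169) = 1.66×10^6 m/s.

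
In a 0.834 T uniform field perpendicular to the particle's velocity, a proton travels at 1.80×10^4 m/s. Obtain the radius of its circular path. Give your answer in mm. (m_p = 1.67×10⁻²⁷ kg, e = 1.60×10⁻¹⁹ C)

r ≈ 0.225 mm

The magnetic force provides the centripetal force: qvB = mv²/r, so r = mv/(qB).
r = (1.67×10^-27 kg)(1.80×10^4 m/s) / [(1×1.60×10^-19 C)(0.834 T)] = 2.25×10^-4 m.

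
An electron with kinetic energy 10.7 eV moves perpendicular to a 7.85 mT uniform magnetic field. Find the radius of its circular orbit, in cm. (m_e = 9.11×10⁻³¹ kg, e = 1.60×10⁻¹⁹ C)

Convert the energy: K = 10.7 eV = 1.71×10^-18 J.
v = √(2K/m) = √(2·1.71×10^-18/9.11×10^-31) = 1.94×10^6 m/s.
r = mv/(qB) = (9.11×10^-31)(1.94×10^6) / [(1×1.60×10^-19)(7.85×10^-3)] = 1.41×10^-3 m.

r ≈ 0.141 cm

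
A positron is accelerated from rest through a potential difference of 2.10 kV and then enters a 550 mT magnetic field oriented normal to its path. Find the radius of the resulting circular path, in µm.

r ≈ 281 µm

The kinetic energy gained is K = qV = (1×1.60×10^-19)(2100) = 3.36×10^-16 J.
v = √(2K/m) = 2.72×10^7 m/s.
r = mv/(qB) = (9.11×10^-31)(2.72×10^7) / [(1×1.60×10^-19)(0.550)] = 2.81×10^-4 m.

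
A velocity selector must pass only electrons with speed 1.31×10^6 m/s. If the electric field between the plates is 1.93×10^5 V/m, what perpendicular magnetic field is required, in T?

qE = qvB ⇒ B = E/v = (1.93×10^5) / (1.31×10^6) = 0.147 T.

B ≈ 0.147 T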